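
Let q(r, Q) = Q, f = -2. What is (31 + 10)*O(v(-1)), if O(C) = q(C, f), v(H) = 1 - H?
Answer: -82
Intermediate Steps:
O(C) = -2
(31 + 10)*O(v(-1)) = (31 + 10)*(-2) = 41*(-2) = -82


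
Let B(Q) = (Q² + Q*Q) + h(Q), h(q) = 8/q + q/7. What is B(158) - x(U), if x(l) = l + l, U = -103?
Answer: 27736612/553 ≈ 50157.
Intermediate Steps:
h(q) = 8/q + q/7 (h(q) = 8/q + q*(⅐) = 8/q + q/7)
B(Q) = 2*Q² + 8/Q + Q/7 (B(Q) = (Q² + Q*Q) + (8/Q + Q/7) = (Q² + Q²) + (8/Q + Q/7) = 2*Q² + (8/Q + Q/7) = 2*Q² + 8/Q + Q/7)
x(l) = 2*l
B(158) - x(U) = (2*158² + 8/158 + (⅐)*158) - 2*(-103) = (2*24964 + 8*(1/158) + 158/7) - 1*(-206) = (49928 + 4/79 + 158/7) + 206 = 27622694/553 + 206 = 27736612/553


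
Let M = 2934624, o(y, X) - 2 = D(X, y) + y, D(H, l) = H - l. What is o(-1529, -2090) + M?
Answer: 2932536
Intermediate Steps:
o(y, X) = 2 + X (o(y, X) = 2 + ((X - y) + y) = 2 + X)
o(-1529, -2090) + M = (2 - 2090) + 2934624 = -2088 + 2934624 = 2932536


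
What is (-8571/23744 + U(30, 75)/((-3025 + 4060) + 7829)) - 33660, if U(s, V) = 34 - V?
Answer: -221387186669/6577088 ≈ -33660.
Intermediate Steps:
(-8571/23744 + U(30, 75)/((-3025 + 4060) + 7829)) - 33660 = (-8571/23744 + (34 - 1*75)/((-3025 + 4060) + 7829)) - 33660 = (-8571*1/23744 + (34 - 75)/(1035 + 7829)) - 33660 = (-8571/23744 - 41/8864) - 33660 = -2404589/6577088 - 33660 = -221387186669/6577088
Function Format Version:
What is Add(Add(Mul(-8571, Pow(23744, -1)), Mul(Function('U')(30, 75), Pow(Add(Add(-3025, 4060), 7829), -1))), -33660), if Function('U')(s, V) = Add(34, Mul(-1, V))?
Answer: Rational(-221387186669, 6577088) ≈ -33660.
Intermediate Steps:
Add(Add(Mul(-8571, Pow(23744, -1)), Mul(Function('U')(30, 75), Pow(Add(Add(-3025, 4060), 7829), -1))), -33660) = Add(Add(Mul(-8571, Pow(23744, -1)), Mul(Add(34, Mul(-1, 75)), Pow(Add(Add(-3025, 4060), 7829), -1))), -33660) = Add(Add(Mul(-8571, Rational(1, 23744)), Mul(Add(34, -75), Pow(Add(1035, 7829), -1))), -33660) = Add(Add(Rational(-8571, 23744), Mul(-41, Pow(8864, -1))), -33660) = Add(Add(Rational(-8571, 23744), Mul(-41, Rational(1, 8864))), -33660) = Add(Add(Rational(-8571, 23744), Rational(-41, 8864)), -33660) = Add(Rational(-2404589, 6577088), -33660) = Rational(-221387186669, 6577088)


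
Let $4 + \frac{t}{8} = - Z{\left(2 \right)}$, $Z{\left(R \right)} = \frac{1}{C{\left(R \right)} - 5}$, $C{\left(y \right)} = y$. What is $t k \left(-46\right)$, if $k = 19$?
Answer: $\frac{76912}{3} \approx 25637.0$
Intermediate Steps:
$Z{\left(R \right)} = \frac{1}{-5 + R}$ ($Z{\left(R \right)} = \frac{1}{R - 5} = \frac{1}{-5 + R}$)
$t = - \frac{88}{3}$ ($t = -32 + 8 \left(- \frac{1}{-5 + 2}\right) = -32 + 8 \left(- \frac{1}{-3}\right) = -32 + 8 \left(\left(-1\right) \left(- \frac{1}{3}\right)\right) = -32 + 8 \cdot \frac{1}{3} = -32 + \frac{8}{3} = - \frac{88}{3} \approx -29.333$)
$t k \left(-46\right) = \left(- \frac{88}{3}\right) 19 \left(-46\right) = \left(- \frac{1672}{3}\right) \left(-46\right) = \frac{76912}{3}$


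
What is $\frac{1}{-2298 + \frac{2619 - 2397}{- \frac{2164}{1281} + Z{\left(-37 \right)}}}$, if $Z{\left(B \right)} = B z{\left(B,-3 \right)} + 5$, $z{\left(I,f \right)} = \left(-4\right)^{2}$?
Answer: $- \frac{754111}{1733231460} \approx -0.00043509$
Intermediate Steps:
$z{\left(I,f \right)} = 16$
$Z{\left(B \right)} = 5 + 16 B$ ($Z{\left(B \right)} = B 16 + 5 = 16 B + 5 = 5 + 16 B$)
$\frac{1}{-2298 + \frac{2619 - 2397}{- \frac{2164}{1281} + Z{\left(-37 \right)}}} = \frac{1}{-2298 + \frac{2619 - 2397}{- \frac{2164}{1281} + \left(5 + 16 \left(-37\right)\right)}} = \frac{1}{-2298 + \frac{222}{\left(-2164\right) \frac{1}{1281} + \left(5 - 592\right)}} = \frac{1}{-2298 + \frac{222}{- \frac{2164}{1281} - 587}} = \frac{1}{-2298 + \frac{222}{- \frac{754111}{1281}}} = \frac{1}{-2298 + 222 \left(- \frac{1281}{754111}\right)} = \frac{1}{-2298 - \frac{284382}{754111}} = \frac{1}{- \frac{1733231460}{754111}} = - \frac{754111}{1733231460}$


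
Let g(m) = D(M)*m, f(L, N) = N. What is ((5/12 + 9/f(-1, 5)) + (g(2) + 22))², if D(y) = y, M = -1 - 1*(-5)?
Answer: 3736489/3600 ≈ 1037.9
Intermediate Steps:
M = 4 (M = -1 + 5 = 4)
g(m) = 4*m
((5/12 + 9/f(-1, 5)) + (g(2) + 22))² = ((5/12 + 9/5) + (4*2 + 22))² = ((5*(1/12) + 9*(⅕)) + (8 + 22))² = ((5/12 + 9/5) + 30)² = (133/60 + 30)² = (1933/60)² = 3736489/3600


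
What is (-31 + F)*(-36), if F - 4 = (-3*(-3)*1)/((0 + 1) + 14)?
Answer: 4752/5 ≈ 950.40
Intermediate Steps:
F = 23/5 (F = 4 + (-3*(-3)*1)/((0 + 1) + 14) = 4 + (9*1)/(1 + 14) = 4 + 9/15 = 4 + 9*(1/15) = 4 + 3/5 = 23/5 ≈ 4.6000)
(-31 + F)*(-36) = (-31 + 23/5)*(-36) = -132/5*(-36) = 4752/5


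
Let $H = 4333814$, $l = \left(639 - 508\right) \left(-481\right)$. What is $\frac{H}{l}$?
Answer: $- \frac{4333814}{63011} \approx -68.779$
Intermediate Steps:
$l = -63011$ ($l = 131 \left(-481\right) = -63011$)
$\frac{H}{l} = \frac{4333814}{-63011} = 4333814 \left(- \frac{1}{63011}\right) = - \frac{4333814}{63011}$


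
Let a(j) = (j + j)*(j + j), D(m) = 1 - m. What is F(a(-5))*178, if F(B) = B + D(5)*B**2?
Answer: -7102200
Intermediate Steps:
a(j) = 4*j**2 (a(j) = (2*j)*(2*j) = 4*j**2)
F(B) = B - 4*B**2 (F(B) = B + (1 - 1*5)*B**2 = B + (1 - 5)*B**2 = B - 4*B**2)
F(a(-5))*178 = ((4*(-5)**2)*(1 - 16*(-5)**2))*178 = ((4*25)*(1 - 16*25))*178 = (100*(1 - 4*100))*178 = (100*(1 - 400))*178 = (100*(-399))*178 = -39900*178 = -7102200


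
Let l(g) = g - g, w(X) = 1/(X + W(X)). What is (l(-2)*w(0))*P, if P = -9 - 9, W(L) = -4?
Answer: 0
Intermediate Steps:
w(X) = 1/(-4 + X) (w(X) = 1/(X - 4) = 1/(-4 + X))
l(g) = 0
P = -18
(l(-2)*w(0))*P = (0/(-4 + 0))*(-18) = (0/(-4))*(-18) = (0*(-¼))*(-18) = 0*(-18) = 0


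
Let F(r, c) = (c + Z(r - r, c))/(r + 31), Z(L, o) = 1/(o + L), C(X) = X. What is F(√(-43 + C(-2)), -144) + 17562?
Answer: 2543458721/144864 + 20737*I*√5/48288 ≈ 17558.0 + 0.96027*I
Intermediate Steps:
Z(L, o) = 1/(L + o)
F(r, c) = (c + 1/c)/(31 + r) (F(r, c) = (c + 1/((r - r) + c))/(r + 31) = (c + 1/(0 + c))/(31 + r) = (c + 1/c)/(31 + r))
F(√(-43 + C(-2)), -144) + 17562 = (1 + (-144)²)/((-144)*(31 + √(-43 - 2))) + 17562 = -(1 + 20736)/(144*(31 + √(-45))) + 17562 = -1/144*20737/(31 + 3*I*√5) + 17562 = -20737/(144*(31 + 3*I*√5)) + 17562 = 17562 - 20737/(144*(31 + 3*I*√5))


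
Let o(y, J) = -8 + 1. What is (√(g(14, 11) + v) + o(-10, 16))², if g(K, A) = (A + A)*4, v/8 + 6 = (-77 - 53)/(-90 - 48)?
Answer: 6661/69 - 56*√14145/69 ≈ 0.011098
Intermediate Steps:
v = -2792/69 (v = -48 + 8*((-77 - 53)/(-90 - 48)) = -48 + 8*(-130/(-138)) = -48 + 8*(-130*(-1/138)) = -48 + 8*(65/69) = -48 + 520/69 = -2792/69 ≈ -40.464)
g(K, A) = 8*A (g(K, A) = (2*A)*4 = 8*A)
o(y, J) = -7
(√(g(14, 11) + v) + o(-10, 16))² = (√(8*11 - 2792/69) - 7)² = (√(88 - 2792/69) - 7)² = (√(3280/69) - 7)² = (4*√14145/69 - 7)² = (-7 + 4*√14145/69)²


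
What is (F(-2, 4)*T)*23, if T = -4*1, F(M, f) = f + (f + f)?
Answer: -1104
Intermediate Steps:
F(M, f) = 3*f (F(M, f) = f + 2*f = 3*f)
T = -4
(F(-2, 4)*T)*23 = ((3*4)*(-4))*23 = (12*(-4))*23 = -48*23 = -1104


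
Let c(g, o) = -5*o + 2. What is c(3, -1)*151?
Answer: 1057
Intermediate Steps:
c(g, o) = 2 - 5*o
c(3, -1)*151 = (2 - 5*(-1))*151 = (2 + 5)*151 = 7*151 = 1057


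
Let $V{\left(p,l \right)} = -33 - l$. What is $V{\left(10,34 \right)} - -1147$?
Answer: $1080$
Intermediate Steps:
$V{\left(10,34 \right)} - -1147 = \left(-33 - 34\right) - -1147 = \left(-33 - 34\right) + 1147 = -67 + 1147 = 1080$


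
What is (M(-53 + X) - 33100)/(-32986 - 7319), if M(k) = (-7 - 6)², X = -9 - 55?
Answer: 10977/13435 ≈ 0.81705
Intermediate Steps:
X = -64
M(k) = 169 (M(k) = (-13)² = 169)
(M(-53 + X) - 33100)/(-32986 - 7319) = (169 - 33100)/(-32986 - 7319) = -32931/(-40305) = -32931*(-1/40305) = 10977/13435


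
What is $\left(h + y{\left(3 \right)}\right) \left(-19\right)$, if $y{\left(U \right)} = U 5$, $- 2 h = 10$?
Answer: $-190$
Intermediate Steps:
$h = -5$ ($h = \left(- \frac{1}{2}\right) 10 = -5$)
$y{\left(U \right)} = 5 U$
$\left(h + y{\left(3 \right)}\right) \left(-19\right) = \left(-5 + 5 \cdot 3\right) \left(-19\right) = \left(-5 + 15\right) \left(-19\right) = 10 \left(-19\right) = -190$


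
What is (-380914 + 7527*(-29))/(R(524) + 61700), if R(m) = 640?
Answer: -599197/62340 ≈ -9.6118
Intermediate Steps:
(-380914 + 7527*(-29))/(R(524) + 61700) = (-380914 + 7527*(-29))/(640 + 61700) = (-380914 - 218283)/62340 = -599197*1/62340 = -599197/62340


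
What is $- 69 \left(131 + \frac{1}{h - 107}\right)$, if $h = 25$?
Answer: $- \frac{741129}{82} \approx -9038.2$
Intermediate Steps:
$- 69 \left(131 + \frac{1}{h - 107}\right) = - 69 \left(131 + \frac{1}{25 - 107}\right) = - 69 \left(131 + \frac{1}{-82}\right) = - 69 \left(131 - \frac{1}{82}\right) = \left(-69\right) \frac{10741}{82} = - \frac{741129}{82}$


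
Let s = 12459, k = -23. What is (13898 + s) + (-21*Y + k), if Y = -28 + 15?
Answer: 26607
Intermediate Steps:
Y = -13
(13898 + s) + (-21*Y + k) = (13898 + 12459) + (-21*(-13) - 23) = 26357 + (273 - 23) = 26357 + 250 = 26607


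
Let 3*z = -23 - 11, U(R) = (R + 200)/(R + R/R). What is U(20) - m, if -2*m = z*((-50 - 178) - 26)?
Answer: 30446/21 ≈ 1449.8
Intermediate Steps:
U(R) = (200 + R)/(1 + R) (U(R) = (200 + R)/(R + 1) = (200 + R)/(1 + R))
z = -34/3 (z = (-23 - 11)/3 = (⅓)*(-34) = -34/3 ≈ -11.333)
m = -4318/3 (m = -(-17)*((-50 - 178) - 26)/3 = -(-17)*(-228 - 26)/3 = -(-17)*(-254)/3 = -½*8636/3 = -4318/3 ≈ -1439.3)
U(20) - m = (200 + 20)/(1 + 20) - 1*(-4318/3) = 220/21 + 4318/3 = 30446/21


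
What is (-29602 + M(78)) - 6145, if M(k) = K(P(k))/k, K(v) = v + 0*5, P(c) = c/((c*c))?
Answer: -217484747/6084 ≈ -35747.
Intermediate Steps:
P(c) = 1/c (P(c) = c/(c**2) = c/c**2 = 1/c)
K(v) = v (K(v) = v + 0 = v)
M(k) = k**(-2) (M(k) = 1/(k*k) = k**(-2))
(-29602 + M(78)) - 6145 = (-29602 + 78**(-2)) - 6145 = (-29602 + 1/6084) - 6145 = -180098567/6084 - 6145 = -217484747/6084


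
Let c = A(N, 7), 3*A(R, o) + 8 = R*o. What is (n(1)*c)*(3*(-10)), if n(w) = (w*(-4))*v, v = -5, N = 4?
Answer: -4000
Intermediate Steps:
A(R, o) = -8/3 + R*o/3 (A(R, o) = -8/3 + (R*o)/3 = -8/3 + R*o/3)
n(w) = 20*w (n(w) = (w*(-4))*(-5) = -4*w*(-5) = 20*w)
c = 20/3 (c = -8/3 + (1/3)*4*7 = -8/3 + 28/3 = 20/3 ≈ 6.6667)
(n(1)*c)*(3*(-10)) = ((20*1)*(20/3))*(3*(-10)) = (20*(20/3))*(-30) = (400/3)*(-30) = -4000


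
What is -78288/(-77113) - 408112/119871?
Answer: -22086279808/9243612423 ≈ -2.3894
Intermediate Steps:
-78288/(-77113) - 408112/119871 = -78288*(-1/77113) - 408112*1/119871 = 78288/77113 - 408112/119871 = -22086279808/9243612423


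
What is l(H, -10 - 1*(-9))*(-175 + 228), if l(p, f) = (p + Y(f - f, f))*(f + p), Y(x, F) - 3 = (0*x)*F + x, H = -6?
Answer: 1113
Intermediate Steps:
Y(x, F) = 3 + x (Y(x, F) = 3 + ((0*x)*F + x) = 3 + (0*F + x) = 3 + (0 + x) = 3 + x)
l(p, f) = (3 + p)*(f + p) (l(p, f) = (p + (3 + (f - f)))*(f + p) = (p + (3 + 0))*(f + p) = (p + 3)*(f + p) = (3 + p)*(f + p))
l(H, -10 - 1*(-9))*(-175 + 228) = ((-6)**2 + 3*(-10 - 1*(-9)) + 3*(-6) + (-10 - 1*(-9))*(-6))*(-175 + 228) = (36 + 3*(-10 + 9) - 18 + (-10 + 9)*(-6))*53 = (36 + 3*(-1) - 18 - 1*(-6))*53 = (36 - 3 - 18 + 6)*53 = 21*53 = 1113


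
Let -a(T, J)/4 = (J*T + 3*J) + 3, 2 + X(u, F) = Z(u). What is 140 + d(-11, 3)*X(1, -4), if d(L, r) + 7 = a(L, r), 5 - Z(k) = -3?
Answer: 602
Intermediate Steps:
Z(k) = 8 (Z(k) = 5 - 1*(-3) = 5 + 3 = 8)
X(u, F) = 6 (X(u, F) = -2 + 8 = 6)
a(T, J) = -12 - 12*J - 4*J*T (a(T, J) = -4*((J*T + 3*J) + 3) = -4*((3*J + J*T) + 3) = -4*(3 + 3*J + J*T) = -12 - 12*J - 4*J*T)
d(L, r) = -19 - 12*r - 4*L*r (d(L, r) = -7 + (-12 - 12*r - 4*r*L) = -7 + (-12 - 12*r - 4*L*r) = -19 - 12*r - 4*L*r)
140 + d(-11, 3)*X(1, -4) = 140 + (-19 - 12*3 - 4*(-11)*3)*6 = 140 + (-19 - 36 + 132)*6 = 140 + 77*6 = 140 + 462 = 602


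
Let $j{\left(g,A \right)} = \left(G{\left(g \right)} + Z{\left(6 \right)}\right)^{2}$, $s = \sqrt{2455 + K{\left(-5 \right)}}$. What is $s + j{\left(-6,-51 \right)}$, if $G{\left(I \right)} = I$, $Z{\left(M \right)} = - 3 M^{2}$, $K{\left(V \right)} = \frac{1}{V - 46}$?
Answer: $12996 + \frac{2 \sqrt{1596351}}{51} \approx 13046.0$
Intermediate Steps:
$K{\left(V \right)} = \frac{1}{-46 + V}$
$s = \frac{2 \sqrt{1596351}}{51}$ ($s = \sqrt{2455 + \frac{1}{-46 - 5}} = \sqrt{2455 + \frac{1}{-51}} = \sqrt{2455 - \frac{1}{51}} = \sqrt{\frac{125204}{51}} = \frac{2 \sqrt{1596351}}{51} \approx 49.548$)
$j{\left(g,A \right)} = \left(-108 + g\right)^{2}$ ($j{\left(g,A \right)} = \left(g - 3 \cdot 6^{2}\right)^{2} = \left(g - 108\right)^{2} = \left(-108 + g\right)^{2}$)
$s + j{\left(-6,-51 \right)} = \frac{2 \sqrt{1596351}}{51} + \left(-108 - 6\right)^{2} = \frac{2 \sqrt{1596351}}{51} + \left(-114\right)^{2} = \frac{2 \sqrt{1596351}}{51} + 12996 = 12996 + \frac{2 \sqrt{1596351}}{51}$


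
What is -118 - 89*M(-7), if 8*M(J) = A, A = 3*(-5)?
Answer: 391/8 ≈ 48.875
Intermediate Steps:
A = -15
M(J) = -15/8 (M(J) = (⅛)*(-15) = -15/8)
-118 - 89*M(-7) = -118 - 89*(-15/8) = -118 + 1335/8 = 391/8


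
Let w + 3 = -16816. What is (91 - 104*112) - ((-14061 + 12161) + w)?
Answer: 7162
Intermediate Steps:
w = -16819 (w = -3 - 16816 = -16819)
(91 - 104*112) - ((-14061 + 12161) + w) = (91 - 104*112) - ((-14061 + 12161) - 16819) = (91 - 11648) - (-1900 - 16819) = -11557 - 1*(-18719) = -11557 + 18719 = 7162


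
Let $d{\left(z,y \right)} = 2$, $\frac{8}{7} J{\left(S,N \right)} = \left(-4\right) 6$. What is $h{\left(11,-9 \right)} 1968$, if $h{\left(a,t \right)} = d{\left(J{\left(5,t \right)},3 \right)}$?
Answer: $3936$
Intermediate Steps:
$J{\left(S,N \right)} = -21$ ($J{\left(S,N \right)} = \frac{7 \left(\left(-4\right) 6\right)}{8} = \frac{7}{8} \left(-24\right) = -21$)
$h{\left(a,t \right)} = 2$
$h{\left(11,-9 \right)} 1968 = 2 \cdot 1968 = 3936$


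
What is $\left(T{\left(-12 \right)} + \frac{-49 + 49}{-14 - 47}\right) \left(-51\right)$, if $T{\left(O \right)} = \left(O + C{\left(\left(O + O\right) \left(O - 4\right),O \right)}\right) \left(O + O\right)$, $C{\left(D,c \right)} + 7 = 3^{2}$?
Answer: $-12240$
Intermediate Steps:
$C{\left(D,c \right)} = 2$ ($C{\left(D,c \right)} = -7 + 3^{2} = -7 + 9 = 2$)
$T{\left(O \right)} = 2 O \left(2 + O\right)$ ($T{\left(O \right)} = \left(O + 2\right) \left(O + O\right) = \left(2 + O\right) 2 O = 2 O \left(2 + O\right)$)
$\left(T{\left(-12 \right)} + \frac{-49 + 49}{-14 - 47}\right) \left(-51\right) = \left(2 \left(-12\right) \left(2 - 12\right) + \frac{-49 + 49}{-14 - 47}\right) \left(-51\right) = \left(2 \left(-12\right) \left(-10\right) + \frac{0}{-61}\right) \left(-51\right) = \left(240 + 0 \left(- \frac{1}{61}\right)\right) \left(-51\right) = \left(240 + 0\right) \left(-51\right) = 240 \left(-51\right) = -12240$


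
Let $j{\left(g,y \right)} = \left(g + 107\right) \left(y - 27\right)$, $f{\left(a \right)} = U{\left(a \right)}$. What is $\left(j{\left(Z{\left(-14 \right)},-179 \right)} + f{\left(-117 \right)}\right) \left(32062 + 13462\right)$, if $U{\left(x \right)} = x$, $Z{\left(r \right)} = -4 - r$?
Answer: $-1102545756$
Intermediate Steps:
$f{\left(a \right)} = a$
$j{\left(g,y \right)} = \left(-27 + y\right) \left(107 + g\right)$ ($j{\left(g,y \right)} = \left(107 + g\right) \left(-27 + y\right) = \left(-27 + y\right) \left(107 + g\right)$)
$\left(j{\left(Z{\left(-14 \right)},-179 \right)} + f{\left(-117 \right)}\right) \left(32062 + 13462\right) = \left(\left(-2889 - 27 \left(-4 - -14\right) + 107 \left(-179\right) + \left(-4 - -14\right) \left(-179\right)\right) - 117\right) \left(32062 + 13462\right) = \left(\left(-2889 - 27 \left(-4 + 14\right) - 19153 + \left(-4 + 14\right) \left(-179\right)\right) - 117\right) 45524 = \left(\left(-2889 - 270 - 19153 + 10 \left(-179\right)\right) - 117\right) 45524 = \left(\left(-2889 - 270 - 19153 - 1790\right) - 117\right) 45524 = \left(-24102 - 117\right) 45524 = \left(-24219\right) 45524 = -1102545756$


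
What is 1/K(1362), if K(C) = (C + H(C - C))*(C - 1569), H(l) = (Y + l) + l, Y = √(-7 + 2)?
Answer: I/(207*(√5 - 1362*I)) ≈ -3.5469e-6 + 5.8232e-9*I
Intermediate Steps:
Y = I*√5 (Y = √(-5) = I*√5 ≈ 2.2361*I)
H(l) = 2*l + I*√5 (H(l) = (I*√5 + l) + l = (l + I*√5) + l = 2*l + I*√5)
K(C) = (-1569 + C)*(C + I*√5) (K(C) = (C + (2*(C - C) + I*√5))*(C - 1569) = (C + (2*0 + I*√5))*(-1569 + C) = (C + (0 + I*√5))*(-1569 + C) = (C + I*√5)*(-1569 + C) = (-1569 + C)*(C + I*√5))
1/K(1362) = 1/(1362² - 1569*1362 - 1569*I*√5 + I*1362*√5) = 1/(1855044 - 2136978 - 1569*I*√5 + 1362*I*√5) = 1/(-281934 - 207*I*√5)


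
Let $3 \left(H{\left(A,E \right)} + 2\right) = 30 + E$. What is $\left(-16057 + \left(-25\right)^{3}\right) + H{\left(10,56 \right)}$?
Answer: $- \frac{94966}{3} \approx -31655.0$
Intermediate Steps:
$H{\left(A,E \right)} = 8 + \frac{E}{3}$ ($H{\left(A,E \right)} = -2 + \frac{30 + E}{3} = -2 + \left(10 + \frac{E}{3}\right) = 8 + \frac{E}{3}$)
$\left(-16057 + \left(-25\right)^{3}\right) + H{\left(10,56 \right)} = \left(-16057 + \left(-25\right)^{3}\right) + \left(8 + \frac{1}{3} \cdot 56\right) = \left(-16057 - 15625\right) + \left(8 + \frac{56}{3}\right) = -31682 + \frac{80}{3} = - \frac{94966}{3}$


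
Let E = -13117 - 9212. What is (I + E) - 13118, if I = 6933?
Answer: -28514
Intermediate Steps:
E = -22329
(I + E) - 13118 = (6933 - 22329) - 13118 = -15396 - 13118 = -28514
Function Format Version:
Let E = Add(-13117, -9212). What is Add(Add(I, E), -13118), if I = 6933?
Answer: -28514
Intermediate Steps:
E = -22329
Add(Add(I, E), -13118) = Add(Add(6933, -22329), -13118) = Add(-15396, -13118) = -28514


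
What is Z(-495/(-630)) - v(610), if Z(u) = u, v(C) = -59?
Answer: 837/14 ≈ 59.786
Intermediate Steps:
Z(-495/(-630)) - v(610) = -495/(-630) - 1*(-59) = -495*(-1/630) + 59 = 11/14 + 59 = 837/14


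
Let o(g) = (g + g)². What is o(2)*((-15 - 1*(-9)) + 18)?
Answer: 192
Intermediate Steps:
o(g) = 4*g² (o(g) = (2*g)² = 4*g²)
o(2)*((-15 - 1*(-9)) + 18) = (4*2²)*((-15 - 1*(-9)) + 18) = (4*4)*((-15 + 9) + 18) = 16*(-6 + 18) = 16*12 = 192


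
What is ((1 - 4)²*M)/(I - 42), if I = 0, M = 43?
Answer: -129/14 ≈ -9.2143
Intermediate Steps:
((1 - 4)²*M)/(I - 42) = ((1 - 4)²*43)/(0 - 42) = ((-3)²*43)/(-42) = (9*43)*(-1/42) = 387*(-1/42) = -129/14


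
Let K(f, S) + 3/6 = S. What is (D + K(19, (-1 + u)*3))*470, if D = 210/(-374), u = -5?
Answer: -1675315/187 ≈ -8958.9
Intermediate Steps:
K(f, S) = -½ + S
D = -105/187 (D = 210*(-1/374) = -105/187 ≈ -0.56150)
(D + K(19, (-1 + u)*3))*470 = (-105/187 + (-½ + (-1 - 5)*3))*470 = (-105/187 + (-½ - 6*3))*470 = (-105/187 + (-½ - 18))*470 = (-105/187 - 37/2)*470 = -7129/374*470 = -1675315/187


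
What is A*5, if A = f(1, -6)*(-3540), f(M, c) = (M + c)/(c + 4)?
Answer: -44250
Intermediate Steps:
f(M, c) = (M + c)/(4 + c)
A = -8850 (A = ((1 - 6)/(4 - 6))*(-3540) = (-5/(-2))*(-3540) = -½*(-5)*(-3540) = (5/2)*(-3540) = -8850)
A*5 = -8850*5 = -44250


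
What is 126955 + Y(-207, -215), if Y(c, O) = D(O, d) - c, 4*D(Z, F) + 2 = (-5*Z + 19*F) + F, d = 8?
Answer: 509881/4 ≈ 1.2747e+5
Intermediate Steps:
D(Z, F) = -1/2 + 5*F - 5*Z/4 (D(Z, F) = -1/2 + ((-5*Z + 19*F) + F)/4 = -1/2 + (-5*Z + 20*F)/4 = -1/2 + (5*F - 5*Z/4) = -1/2 + 5*F - 5*Z/4)
Y(c, O) = 79/2 - c - 5*O/4 (Y(c, O) = (-1/2 + 5*8 - 5*O/4) - c = (-1/2 + 40 - 5*O/4) - c = (79/2 - 5*O/4) - c = 79/2 - c - 5*O/4)
126955 + Y(-207, -215) = 126955 + (79/2 - 1*(-207) - 5/4*(-215)) = 126955 + (79/2 + 207 + 1075/4) = 126955 + 2061/4 = 509881/4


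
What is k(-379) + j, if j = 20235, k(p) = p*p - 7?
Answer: 163869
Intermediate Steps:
k(p) = -7 + p**2 (k(p) = p**2 - 7 = -7 + p**2)
k(-379) + j = (-7 + (-379)**2) + 20235 = (-7 + 143641) + 20235 = 143634 + 20235 = 163869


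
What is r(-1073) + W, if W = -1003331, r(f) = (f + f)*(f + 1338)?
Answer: -1572021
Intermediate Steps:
r(f) = 2*f*(1338 + f) (r(f) = (2*f)*(1338 + f) = 2*f*(1338 + f))
r(-1073) + W = 2*(-1073)*(1338 - 1073) - 1003331 = 2*(-1073)*265 - 1003331 = -568690 - 1003331 = -1572021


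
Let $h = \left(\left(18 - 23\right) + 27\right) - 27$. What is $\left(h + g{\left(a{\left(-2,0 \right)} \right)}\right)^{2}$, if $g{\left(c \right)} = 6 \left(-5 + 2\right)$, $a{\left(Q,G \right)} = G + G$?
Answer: $529$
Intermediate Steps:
$a{\left(Q,G \right)} = 2 G$
$h = -5$ ($h = \left(-5 + 27\right) - 27 = 22 - 27 = -5$)
$g{\left(c \right)} = -18$ ($g{\left(c \right)} = 6 \left(-3\right) = -18$)
$\left(h + g{\left(a{\left(-2,0 \right)} \right)}\right)^{2} = \left(-5 - 18\right)^{2} = \left(-23\right)^{2} = 529$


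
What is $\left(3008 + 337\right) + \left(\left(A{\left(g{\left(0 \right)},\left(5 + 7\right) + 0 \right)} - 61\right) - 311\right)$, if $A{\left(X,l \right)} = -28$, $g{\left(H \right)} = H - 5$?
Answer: $2945$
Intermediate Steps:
$g{\left(H \right)} = -5 + H$
$\left(3008 + 337\right) + \left(\left(A{\left(g{\left(0 \right)},\left(5 + 7\right) + 0 \right)} - 61\right) - 311\right) = \left(3008 + 337\right) - 400 = 3345 - 400 = 2945$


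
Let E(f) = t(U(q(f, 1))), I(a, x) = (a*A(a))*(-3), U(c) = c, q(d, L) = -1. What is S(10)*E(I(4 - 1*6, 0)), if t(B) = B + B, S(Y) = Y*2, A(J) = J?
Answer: -40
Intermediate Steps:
I(a, x) = -3*a**2 (I(a, x) = (a*a)*(-3) = a**2*(-3) = -3*a**2)
S(Y) = 2*Y
t(B) = 2*B
E(f) = -2 (E(f) = 2*(-1) = -2)
S(10)*E(I(4 - 1*6, 0)) = (2*10)*(-2) = 20*(-2) = -40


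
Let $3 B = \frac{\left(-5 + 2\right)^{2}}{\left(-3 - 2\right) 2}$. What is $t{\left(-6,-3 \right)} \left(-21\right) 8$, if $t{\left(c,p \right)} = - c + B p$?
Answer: $- \frac{5796}{5} \approx -1159.2$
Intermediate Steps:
$B = - \frac{3}{10}$ ($B = \frac{\left(-5 + 2\right)^{2} \frac{1}{\left(-3 - 2\right) 2}}{3} = \frac{\left(-3\right)^{2} \frac{1}{\left(-5\right) 2}}{3} = \frac{9 \frac{1}{-10}}{3} = \frac{9 \left(- \frac{1}{10}\right)}{3} = \frac{1}{3} \left(- \frac{9}{10}\right) = - \frac{3}{10} \approx -0.3$)
$t{\left(c,p \right)} = - c - \frac{3 p}{10}$
$t{\left(-6,-3 \right)} \left(-21\right) 8 = \left(\left(-1\right) \left(-6\right) - - \frac{9}{10}\right) \left(-21\right) 8 = \left(6 + \frac{9}{10}\right) \left(-21\right) 8 = \frac{69}{10} \left(-21\right) 8 = \left(- \frac{1449}{10}\right) 8 = - \frac{5796}{5}$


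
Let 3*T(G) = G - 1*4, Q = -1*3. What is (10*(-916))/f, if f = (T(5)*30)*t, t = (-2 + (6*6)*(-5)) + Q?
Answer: 916/185 ≈ 4.9514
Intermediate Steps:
Q = -3
T(G) = -4/3 + G/3 (T(G) = (G - 1*4)/3 = (G - 4)/3 = (-4 + G)/3 = -4/3 + G/3)
t = -185 (t = (-2 + (6*6)*(-5)) - 3 = (-2 + 36*(-5)) - 3 = (-2 - 180) - 3 = -182 - 3 = -185)
f = -1850 (f = ((-4/3 + (⅓)*5)*30)*(-185) = ((-4/3 + 5/3)*30)*(-185) = ((⅓)*30)*(-185) = 10*(-185) = -1850)
(10*(-916))/f = (10*(-916))/(-1850) = -9160*(-1/1850) = 916/185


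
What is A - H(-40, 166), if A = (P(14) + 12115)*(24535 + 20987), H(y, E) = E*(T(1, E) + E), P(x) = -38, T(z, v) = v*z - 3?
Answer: 549714580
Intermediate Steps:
T(z, v) = -3 + v*z
H(y, E) = E*(-3 + 2*E) (H(y, E) = E*((-3 + E*1) + E) = E*((-3 + E) + E) = E*(-3 + 2*E))
A = 549769194 (A = (-38 + 12115)*(24535 + 20987) = 12077*45522 = 549769194)
A - H(-40, 166) = 549769194 - 166*(-3 + 2*166) = 549769194 - 166*(-3 + 332) = 549769194 - 166*329 = 549769194 - 1*54614 = 549769194 - 54614 = 549714580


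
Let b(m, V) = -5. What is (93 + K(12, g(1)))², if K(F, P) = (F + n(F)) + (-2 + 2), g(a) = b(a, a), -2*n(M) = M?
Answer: 9801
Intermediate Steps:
n(M) = -M/2
g(a) = -5
K(F, P) = F/2 (K(F, P) = (F - F/2) + (-2 + 2) = F/2 + 0 = F/2)
(93 + K(12, g(1)))² = (93 + (½)*12)² = (93 + 6)² = 99² = 9801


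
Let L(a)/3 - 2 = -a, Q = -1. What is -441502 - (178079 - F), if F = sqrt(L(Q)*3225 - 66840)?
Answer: -619581 + I*sqrt(37815) ≈ -6.1958e+5 + 194.46*I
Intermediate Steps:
L(a) = 6 - 3*a (L(a) = 6 + 3*(-a) = 6 - 3*a)
F = I*sqrt(37815) (F = sqrt((6 - 3*(-1))*3225 - 66840) = sqrt((6 + 3)*3225 - 66840) = sqrt(9*3225 - 66840) = sqrt(29025 - 66840) = sqrt(-37815) = I*sqrt(37815) ≈ 194.46*I)
-441502 - (178079 - F) = -441502 - (178079 - I*sqrt(37815)) = -441502 + (-178079 + I*sqrt(37815)) = -619581 + I*sqrt(37815)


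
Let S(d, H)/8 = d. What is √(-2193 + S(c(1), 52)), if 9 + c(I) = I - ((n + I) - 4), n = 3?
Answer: I*√2257 ≈ 47.508*I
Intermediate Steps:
c(I) = -8 (c(I) = -9 + (I - ((3 + I) - 4)) = -9 + (I - (-1 + I)) = -9 + (I + (1 - I)) = -9 + 1 = -8)
S(d, H) = 8*d
√(-2193 + S(c(1), 52)) = √(-2193 + 8*(-8)) = √(-2193 - 64) = √(-2257) = I*√2257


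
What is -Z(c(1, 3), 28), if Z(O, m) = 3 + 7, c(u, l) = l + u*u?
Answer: -10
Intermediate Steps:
c(u, l) = l + u²
Z(O, m) = 10
-Z(c(1, 3), 28) = -1*10 = -10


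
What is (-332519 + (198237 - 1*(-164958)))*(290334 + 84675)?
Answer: 11503776084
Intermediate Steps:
(-332519 + (198237 - 1*(-164958)))*(290334 + 84675) = (-332519 + (198237 + 164958))*375009 = (-332519 + 363195)*375009 = 30676*375009 = 11503776084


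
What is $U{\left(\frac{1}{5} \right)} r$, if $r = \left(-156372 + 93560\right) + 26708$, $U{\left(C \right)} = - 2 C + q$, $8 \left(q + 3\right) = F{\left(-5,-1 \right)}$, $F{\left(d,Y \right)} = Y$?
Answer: $\frac{636333}{5} \approx 1.2727 \cdot 10^{5}$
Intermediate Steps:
$q = - \frac{25}{8}$ ($q = -3 + \frac{1}{8} \left(-1\right) = -3 - \frac{1}{8} = - \frac{25}{8} \approx -3.125$)
$U{\left(C \right)} = - \frac{25}{8} - 2 C$ ($U{\left(C \right)} = - 2 C - \frac{25}{8} = - \frac{25}{8} - 2 C$)
$r = -36104$ ($r = -62812 + 26708 = -36104$)
$U{\left(\frac{1}{5} \right)} r = \left(- \frac{25}{8} - \frac{2}{5}\right) \left(-36104\right) = \left(- \frac{141}{40}\right) \left(-36104\right) = \frac{636333}{5}$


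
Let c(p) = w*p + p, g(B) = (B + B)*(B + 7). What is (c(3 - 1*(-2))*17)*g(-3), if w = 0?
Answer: -2040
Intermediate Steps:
g(B) = 2*B*(7 + B) (g(B) = (2*B)*(7 + B) = 2*B*(7 + B))
c(p) = p (c(p) = 0*p + p = 0 + p = p)
(c(3 - 1*(-2))*17)*g(-3) = ((3 - 1*(-2))*17)*(2*(-3)*(7 - 3)) = ((3 + 2)*17)*(2*(-3)*4) = (5*17)*(-24) = 85*(-24) = -2040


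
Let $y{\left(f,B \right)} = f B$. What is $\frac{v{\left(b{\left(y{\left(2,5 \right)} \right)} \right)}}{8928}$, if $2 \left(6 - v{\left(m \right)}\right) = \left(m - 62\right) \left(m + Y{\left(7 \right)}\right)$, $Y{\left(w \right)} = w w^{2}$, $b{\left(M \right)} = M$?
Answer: $\frac{287}{279} \approx 1.0287$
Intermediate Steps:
$y{\left(f,B \right)} = B f$
$Y{\left(w \right)} = w^{3}$
$v{\left(m \right)} = 6 - \frac{\left(-62 + m\right) \left(343 + m\right)}{2}$ ($v{\left(m \right)} = 6 - \frac{\left(m - 62\right) \left(m + 7^{3}\right)}{2} = 6 - \frac{\left(-62 + m\right) \left(m + 343\right)}{2} = 6 - \frac{\left(-62 + m\right) \left(343 + m\right)}{2}$)
$\frac{v{\left(b{\left(y{\left(2,5 \right)} \right)} \right)}}{8928} = \frac{10639 - \frac{281 \cdot 5 \cdot 2}{2} - \frac{\left(5 \cdot 2\right)^{2}}{2}}{8928} = \left(10639 - 1405 - \frac{10^{2}}{2}\right) \frac{1}{8928} = \left(10639 - 1405 - 50\right) \frac{1}{8928} = 9184 \cdot \frac{1}{8928} = \frac{287}{279}$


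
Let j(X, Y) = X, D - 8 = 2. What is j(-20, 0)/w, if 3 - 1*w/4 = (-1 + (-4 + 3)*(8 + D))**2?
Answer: 5/358 ≈ 0.013966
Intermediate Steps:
D = 10 (D = 8 + 2 = 10)
w = -1432 (w = 12 - 4*(-1 + (-4 + 3)*(8 + 10))**2 = 12 - 4*(-1 - 1*18)**2 = 12 - 4*(-1 - 18)**2 = 12 - 4*(-19)**2 = 12 - 4*361 = 12 - 1444 = -1432)
j(-20, 0)/w = -20/(-1432) = -20*(-1/1432) = 5/358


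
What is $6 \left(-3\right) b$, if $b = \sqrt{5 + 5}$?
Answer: $- 18 \sqrt{10} \approx -56.921$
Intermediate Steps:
$b = \sqrt{10} \approx 3.1623$
$6 \left(-3\right) b = 6 \left(-3\right) \sqrt{10} = - 18 \sqrt{10}$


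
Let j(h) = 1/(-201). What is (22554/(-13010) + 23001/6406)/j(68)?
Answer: -15553589643/41671030 ≈ -373.25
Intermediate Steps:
j(h) = -1/201
(22554/(-13010) + 23001/6406)/j(68) = (22554/(-13010) + 23001/6406)/(-1/201) = (22554*(-1/13010) + 23001*(1/6406))*(-201) = (-11277/6505 + 23001/6406)*(-201) = (77381043/41671030)*(-201) = -15553589643/41671030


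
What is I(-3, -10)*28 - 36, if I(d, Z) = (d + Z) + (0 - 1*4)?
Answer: -512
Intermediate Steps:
I(d, Z) = -4 + Z + d (I(d, Z) = (Z + d) + (0 - 4) = (Z + d) - 4 = -4 + Z + d)
I(-3, -10)*28 - 36 = (-4 - 10 - 3)*28 - 36 = -17*28 - 36 = -476 - 36 = -512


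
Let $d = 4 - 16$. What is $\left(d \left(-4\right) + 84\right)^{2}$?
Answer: $17424$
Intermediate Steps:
$d = -12$ ($d = 4 - 16 = -12$)
$\left(d \left(-4\right) + 84\right)^{2} = \left(\left(-12\right) \left(-4\right) + 84\right)^{2} = \left(48 + 84\right)^{2} = 132^{2} = 17424$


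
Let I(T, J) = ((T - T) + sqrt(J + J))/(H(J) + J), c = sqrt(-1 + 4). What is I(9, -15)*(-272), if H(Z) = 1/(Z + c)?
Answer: -816*I*sqrt(10)/50401 + 909840*I*sqrt(30)/50401 ≈ 98.824*I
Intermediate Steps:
c = sqrt(3) ≈ 1.7320
H(Z) = 1/(Z + sqrt(3))
I(T, J) = sqrt(2)*sqrt(J)/(J + 1/(J + sqrt(3))) (I(T, J) = ((T - T) + sqrt(J + J))/(1/(J + sqrt(3)) + J) = (0 + sqrt(2*J))/(J + 1/(J + sqrt(3))) = (0 + sqrt(2)*sqrt(J))/(J + 1/(J + sqrt(3))) = (sqrt(2)*sqrt(J))/(J + 1/(J + sqrt(3))) = sqrt(2)*sqrt(J)/(J + 1/(J + sqrt(3))))
I(9, -15)*(-272) = (sqrt(2)*sqrt(-15)*(-15 + sqrt(3))/(1 - 15*(-15 + sqrt(3))))*(-272) = (sqrt(2)*(I*sqrt(15))*(-15 + sqrt(3))/(1 + (225 - 15*sqrt(3))))*(-272) = (sqrt(2)*(I*sqrt(15))*(-15 + sqrt(3))/(226 - 15*sqrt(3)))*(-272) = (I*sqrt(30)*(-15 + sqrt(3))/(226 - 15*sqrt(3)))*(-272) = -272*I*sqrt(30)*(-15 + sqrt(3))/(226 - 15*sqrt(3))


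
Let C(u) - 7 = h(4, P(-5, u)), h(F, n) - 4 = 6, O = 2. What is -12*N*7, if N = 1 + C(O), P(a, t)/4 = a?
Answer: -1512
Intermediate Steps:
P(a, t) = 4*a
h(F, n) = 10 (h(F, n) = 4 + 6 = 10)
C(u) = 17 (C(u) = 7 + 10 = 17)
N = 18 (N = 1 + 17 = 18)
-12*N*7 = -12*18*7 = -216*7 = -1512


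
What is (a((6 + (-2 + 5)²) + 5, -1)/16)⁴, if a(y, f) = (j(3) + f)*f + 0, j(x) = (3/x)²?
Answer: 0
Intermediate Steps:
j(x) = 9/x²
a(y, f) = f*(1 + f) (a(y, f) = (9/3² + f)*f + 0 = (9*(⅑) + f)*f + 0 = (1 + f)*f + 0 = f*(1 + f) + 0 = f*(1 + f))
(a((6 + (-2 + 5)²) + 5, -1)/16)⁴ = (-(1 - 1)/16)⁴ = (-1*0*(1/16))⁴ = (0*(1/16))⁴ = 0⁴ = 0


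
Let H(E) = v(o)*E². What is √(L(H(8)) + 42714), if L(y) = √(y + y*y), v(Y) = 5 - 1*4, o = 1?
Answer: √(42714 + 8*√65) ≈ 206.83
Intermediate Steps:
v(Y) = 1 (v(Y) = 5 - 4 = 1)
H(E) = E² (H(E) = 1*E² = E²)
L(y) = √(y + y²)
√(L(H(8)) + 42714) = √(√(8²*(1 + 8²)) + 42714) = √(√(64*(1 + 64)) + 42714) = √(√(64*65) + 42714) = √(√4160 + 42714) = √(8*√65 + 42714) = √(42714 + 8*√65)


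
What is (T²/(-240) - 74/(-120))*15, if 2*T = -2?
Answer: 147/16 ≈ 9.1875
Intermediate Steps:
T = -1 (T = (½)*(-2) = -1)
(T²/(-240) - 74/(-120))*15 = ((-1)²/(-240) - 74/(-120))*15 = (1*(-1/240) - 74*(-1/120))*15 = (-1/240 + 37/60)*15 = (49/80)*15 = 147/16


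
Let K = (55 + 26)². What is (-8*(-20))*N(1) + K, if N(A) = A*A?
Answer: 6721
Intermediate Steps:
N(A) = A²
K = 6561 (K = 81² = 6561)
(-8*(-20))*N(1) + K = -8*(-20)*1² + 6561 = 160*1 + 6561 = 160 + 6561 = 6721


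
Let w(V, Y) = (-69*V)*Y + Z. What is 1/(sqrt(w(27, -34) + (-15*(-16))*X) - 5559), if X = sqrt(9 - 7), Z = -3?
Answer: -1/(5559 - sqrt(63339 + 240*sqrt(2))) ≈ -0.00018844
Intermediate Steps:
X = sqrt(2) ≈ 1.4142
w(V, Y) = -3 - 69*V*Y (w(V, Y) = (-69*V)*Y - 3 = -69*V*Y - 3 = -3 - 69*V*Y)
1/(sqrt(w(27, -34) + (-15*(-16))*X) - 5559) = 1/(sqrt((-3 - 69*27*(-34)) + (-15*(-16))*sqrt(2)) - 5559) = 1/(sqrt((-3 + 63342) + 240*sqrt(2)) - 5559) = 1/(sqrt(63339 + 240*sqrt(2)) - 5559) = 1/(-5559 + sqrt(63339 + 240*sqrt(2)))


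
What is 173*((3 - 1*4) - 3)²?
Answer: 2768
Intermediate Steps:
173*((3 - 1*4) - 3)² = 173*((3 - 4) - 3)² = 173*(-1 - 3)² = 173*(-4)² = 173*16 = 2768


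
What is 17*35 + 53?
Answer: 648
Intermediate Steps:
17*35 + 53 = 595 + 53 = 648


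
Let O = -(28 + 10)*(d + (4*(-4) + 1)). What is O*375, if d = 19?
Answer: -57000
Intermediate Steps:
O = -152 (O = -(28 + 10)*(19 + (4*(-4) + 1)) = -38*(19 + (-16 + 1)) = -38*(19 - 15) = -38*4 = -1*152 = -152)
O*375 = -152*375 = -57000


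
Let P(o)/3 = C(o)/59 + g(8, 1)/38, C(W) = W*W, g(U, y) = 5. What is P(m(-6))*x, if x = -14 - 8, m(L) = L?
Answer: -54879/1121 ≈ -48.955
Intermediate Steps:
C(W) = W²
P(o) = 15/38 + 3*o²/59 (P(o) = 3*(o²/59 + 5/38) = 3*(5/38 + o²/59) = 15/38 + 3*o²/59)
x = -22
P(m(-6))*x = (15/38 + (3/59)*(-6)²)*(-22) = (15/38 + (3/59)*36)*(-22) = (15/38 + 108/59)*(-22) = (4989/2242)*(-22) = -54879/1121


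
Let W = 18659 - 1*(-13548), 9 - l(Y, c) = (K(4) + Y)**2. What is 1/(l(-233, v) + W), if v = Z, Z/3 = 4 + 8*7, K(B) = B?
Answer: -1/20225 ≈ -4.9444e-5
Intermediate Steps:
Z = 180 (Z = 3*(4 + 8*7) = 3*(4 + 56) = 3*60 = 180)
v = 180
l(Y, c) = 9 - (4 + Y)**2
W = 32207 (W = 18659 + 13548 = 32207)
1/(l(-233, v) + W) = 1/((9 - (4 - 233)**2) + 32207) = 1/((9 - 1*(-229)**2) + 32207) = 1/((9 - 1*52441) + 32207) = 1/((9 - 52441) + 32207) = 1/(-52432 + 32207) = 1/(-20225) = -1/20225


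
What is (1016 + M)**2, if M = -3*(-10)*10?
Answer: 1731856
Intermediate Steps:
M = 300 (M = 30*10 = 300)
(1016 + M)**2 = (1016 + 300)**2 = 1316**2 = 1731856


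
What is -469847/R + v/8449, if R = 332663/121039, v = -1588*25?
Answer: -480506240138917/2810669687 ≈ -1.7096e+5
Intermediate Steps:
v = -39700
R = 332663/121039 (R = 332663*(1/121039) = 332663/121039 ≈ 2.7484)
-469847/R + v/8449 = -469847/332663/121039 - 39700/8449 = -469847*121039/332663 - 39700*1/8449 = -56869811033/332663 - 39700/8449 = -480506240138917/2810669687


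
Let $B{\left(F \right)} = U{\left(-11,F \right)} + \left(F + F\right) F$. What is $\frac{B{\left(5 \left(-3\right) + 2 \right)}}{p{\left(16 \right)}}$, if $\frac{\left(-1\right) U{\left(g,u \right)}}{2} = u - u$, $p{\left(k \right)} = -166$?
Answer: $- \frac{169}{83} \approx -2.0361$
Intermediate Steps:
$U{\left(g,u \right)} = 0$ ($U{\left(g,u \right)} = - 2 \left(u - u\right) = \left(-2\right) 0 = 0$)
$B{\left(F \right)} = 2 F^{2}$ ($B{\left(F \right)} = 0 + \left(F + F\right) F = 0 + 2 F F = 0 + 2 F^{2} = 2 F^{2}$)
$\frac{B{\left(5 \left(-3\right) + 2 \right)}}{p{\left(16 \right)}} = \frac{2 \left(5 \left(-3\right) + 2\right)^{2}}{-166} = 2 \left(-15 + 2\right)^{2} \left(- \frac{1}{166}\right) = 2 \left(-13\right)^{2} \left(- \frac{1}{166}\right) = 2 \cdot 169 \left(- \frac{1}{166}\right) = 338 \left(- \frac{1}{166}\right) = - \frac{169}{83}$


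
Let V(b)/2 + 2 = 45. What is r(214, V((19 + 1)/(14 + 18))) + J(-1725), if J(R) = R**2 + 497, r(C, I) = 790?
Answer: 2976912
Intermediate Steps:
V(b) = 86 (V(b) = -4 + 2*45 = -4 + 90 = 86)
J(R) = 497 + R**2
r(214, V((19 + 1)/(14 + 18))) + J(-1725) = 790 + (497 + (-1725)**2) = 790 + (497 + 2975625) = 790 + 2976122 = 2976912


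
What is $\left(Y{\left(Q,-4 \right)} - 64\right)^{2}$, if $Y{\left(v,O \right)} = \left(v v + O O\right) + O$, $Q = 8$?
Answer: $144$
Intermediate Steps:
$Y{\left(v,O \right)} = O + O^{2} + v^{2}$ ($Y{\left(v,O \right)} = \left(v^{2} + O^{2}\right) + O = \left(O^{2} + v^{2}\right) + O = O + O^{2} + v^{2}$)
$\left(Y{\left(Q,-4 \right)} - 64\right)^{2} = \left(\left(-4 + \left(-4\right)^{2} + 8^{2}\right) - 64\right)^{2} = \left(\left(-4 + 16 + 64\right) - 64\right)^{2} = \left(76 - 64\right)^{2} = 12^{2} = 144$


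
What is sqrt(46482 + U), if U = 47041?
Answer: sqrt(93523) ≈ 305.82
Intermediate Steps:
sqrt(46482 + U) = sqrt(46482 + 47041) = sqrt(93523)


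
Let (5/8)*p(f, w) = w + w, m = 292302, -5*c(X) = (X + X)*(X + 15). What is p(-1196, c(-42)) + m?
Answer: 7271262/25 ≈ 2.9085e+5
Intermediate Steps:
c(X) = -2*X*(15 + X)/5 (c(X) = -(X + X)*(X + 15)/5 = -2*X*(15 + X)/5)
p(f, w) = 16*w/5 (p(f, w) = 8*(w + w)/5 = 8*(2*w)/5 = 16*w/5)
p(-1196, c(-42)) + m = 16*(-⅖*(-42)*(15 - 42))/5 + 292302 = 16*(-⅖*(-42)*(-27))/5 + 292302 = (16/5)*(-2268/5) + 292302 = -36288/25 + 292302 = 7271262/25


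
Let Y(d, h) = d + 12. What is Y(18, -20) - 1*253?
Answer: -223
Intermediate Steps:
Y(d, h) = 12 + d
Y(18, -20) - 1*253 = (12 + 18) - 1*253 = 30 - 253 = -223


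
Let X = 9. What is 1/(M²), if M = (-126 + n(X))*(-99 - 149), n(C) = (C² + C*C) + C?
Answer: 1/124545600 ≈ 8.0292e-9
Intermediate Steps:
n(C) = C + 2*C² (n(C) = (C² + C²) + C = 2*C² + C = C + 2*C²)
M = -11160 (M = (-126 + 9*(1 + 2*9))*(-99 - 149) = (-126 + 9*(1 + 18))*(-248) = (-126 + 9*19)*(-248) = (-126 + 171)*(-248) = 45*(-248) = -11160)
1/(M²) = 1/((-11160)²) = 1/124545600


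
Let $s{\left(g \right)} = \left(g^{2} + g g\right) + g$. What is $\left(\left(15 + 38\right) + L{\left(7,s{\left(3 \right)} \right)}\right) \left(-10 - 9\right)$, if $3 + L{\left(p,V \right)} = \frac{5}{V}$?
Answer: $- \frac{20045}{21} \approx -954.52$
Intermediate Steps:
$s{\left(g \right)} = g + 2 g^{2}$ ($s{\left(g \right)} = \left(g^{2} + g^{2}\right) + g = 2 g^{2} + g = g + 2 g^{2}$)
$L{\left(p,V \right)} = -3 + \frac{5}{V}$
$\left(\left(15 + 38\right) + L{\left(7,s{\left(3 \right)} \right)}\right) \left(-10 - 9\right) = \left(\left(15 + 38\right) - \left(3 - \frac{5}{3 \left(1 + 2 \cdot 3\right)}\right)\right) \left(-10 - 9\right) = \left(53 - \left(3 - \frac{5}{3 \left(1 + 6\right)}\right)\right) \left(-19\right) = \left(53 - \left(3 - \frac{5}{3 \cdot 7}\right)\right) \left(-19\right) = \left(53 - \left(3 - \frac{5}{21}\right)\right) \left(-19\right) = \left(53 + \left(-3 + 5 \cdot \frac{1}{21}\right)\right) \left(-19\right) = \left(53 + \left(-3 + \frac{5}{21}\right)\right) \left(-19\right) = \left(53 - \frac{58}{21}\right) \left(-19\right) = \frac{1055}{21} \left(-19\right) = - \frac{20045}{21}$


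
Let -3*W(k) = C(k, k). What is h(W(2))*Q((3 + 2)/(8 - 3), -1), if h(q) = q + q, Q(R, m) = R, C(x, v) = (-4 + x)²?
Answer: -8/3 ≈ -2.6667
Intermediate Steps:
W(k) = -(-4 + k)²/3
h(q) = 2*q
h(W(2))*Q((3 + 2)/(8 - 3), -1) = (2*(-(-4 + 2)²/3))*((3 + 2)/(8 - 3)) = (2*(-⅓*(-2)²))*(5/5) = (2*(-⅓*4))*(5*(⅕)) = (2*(-4/3))*1 = -8/3*1 = -8/3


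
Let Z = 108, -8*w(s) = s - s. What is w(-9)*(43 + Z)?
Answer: 0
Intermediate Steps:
w(s) = 0 (w(s) = -(s - s)/8 = -⅛*0 = 0)
w(-9)*(43 + Z) = 0*(43 + 108) = 0*151 = 0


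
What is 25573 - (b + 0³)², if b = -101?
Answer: 15372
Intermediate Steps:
25573 - (b + 0³)² = 25573 - (-101 + 0³)² = 25573 - (-101 + 0)² = 25573 - 1*(-101)² = 25573 - 1*10201 = 25573 - 10201 = 15372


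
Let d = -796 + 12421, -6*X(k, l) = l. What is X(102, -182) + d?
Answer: 34966/3 ≈ 11655.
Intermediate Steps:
X(k, l) = -l/6
d = 11625
X(102, -182) + d = -1/6*(-182) + 11625 = 91/3 + 11625 = 34966/3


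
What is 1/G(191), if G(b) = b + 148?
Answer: 1/339 ≈ 0.0029499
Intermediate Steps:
G(b) = 148 + b
1/G(191) = 1/(148 + 191) = 1/339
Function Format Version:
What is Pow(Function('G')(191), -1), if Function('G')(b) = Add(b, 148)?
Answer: Rational(1, 339) ≈ 0.0029499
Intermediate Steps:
Function('G')(b) = Add(148, b)
Pow(Function('G')(191), -1) = Pow(Add(148, 191), -1) = Pow(339, -1) = Rational(1, 339)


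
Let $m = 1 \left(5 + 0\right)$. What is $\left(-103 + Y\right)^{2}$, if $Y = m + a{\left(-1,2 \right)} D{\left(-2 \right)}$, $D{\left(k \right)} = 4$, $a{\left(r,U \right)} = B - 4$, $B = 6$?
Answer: $8100$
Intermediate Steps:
$a{\left(r,U \right)} = 2$ ($a{\left(r,U \right)} = 6 - 4 = 2$)
$m = 5$ ($m = 1 \cdot 5 = 5$)
$Y = 13$ ($Y = 5 + 2 \cdot 4 = 5 + 8 = 13$)
$\left(-103 + Y\right)^{2} = \left(-103 + 13\right)^{2} = \left(-90\right)^{2} = 8100$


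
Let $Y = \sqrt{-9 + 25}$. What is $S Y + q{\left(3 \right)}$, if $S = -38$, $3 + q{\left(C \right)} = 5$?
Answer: $-150$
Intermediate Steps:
$q{\left(C \right)} = 2$ ($q{\left(C \right)} = -3 + 5 = 2$)
$Y = 4$ ($Y = \sqrt{16} = 4$)
$S Y + q{\left(3 \right)} = \left(-38\right) 4 + 2 = -152 + 2 = -150$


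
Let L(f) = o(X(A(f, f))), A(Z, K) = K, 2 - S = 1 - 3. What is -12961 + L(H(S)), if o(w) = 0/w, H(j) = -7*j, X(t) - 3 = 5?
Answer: -12961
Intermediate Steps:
S = 4 (S = 2 - (1 - 3) = 2 - 1*(-2) = 2 + 2 = 4)
X(t) = 8 (X(t) = 3 + 5 = 8)
o(w) = 0
L(f) = 0
-12961 + L(H(S)) = -12961 + 0 = -12961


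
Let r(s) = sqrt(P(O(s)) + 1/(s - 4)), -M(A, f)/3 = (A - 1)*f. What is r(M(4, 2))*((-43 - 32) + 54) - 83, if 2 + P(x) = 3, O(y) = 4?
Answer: -83 - 21*sqrt(462)/22 ≈ -103.52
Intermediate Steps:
P(x) = 1 (P(x) = -2 + 3 = 1)
M(A, f) = -3*f*(-1 + A) (M(A, f) = -3*(A - 1)*f = -3*(-1 + A)*f = -3*f*(-1 + A))
r(s) = sqrt(1 + 1/(-4 + s)) (r(s) = sqrt(1 + 1/(s - 4)) = sqrt(1 + 1/(-4 + s)))
r(M(4, 2))*((-43 - 32) + 54) - 83 = sqrt((-3 + 3*2*(1 - 1*4))/(-4 + 3*2*(1 - 1*4)))*((-43 - 32) + 54) - 83 = sqrt((-3 + 3*2*(1 - 4))/(-4 + 3*2*(1 - 4)))*(-75 + 54) - 83 = sqrt((-3 + 3*2*(-3))/(-4 + 3*2*(-3)))*(-21) - 83 = sqrt((-3 - 18)/(-4 - 18))*(-21) - 83 = sqrt(-21/(-22))*(-21) - 83 = sqrt(-1/22*(-21))*(-21) - 83 = sqrt(21/22)*(-21) - 83 = (sqrt(462)/22)*(-21) - 83 = -21*sqrt(462)/22 - 83 = -83 - 21*sqrt(462)/22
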